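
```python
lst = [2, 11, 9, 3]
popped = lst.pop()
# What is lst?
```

[2, 11, 9]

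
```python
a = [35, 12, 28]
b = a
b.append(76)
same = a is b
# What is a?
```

After line 1: a = [35, 12, 28]
After line 2 (b = a is an alias, same object): a = [35, 12, 28], b = [35, 12, 28]
After line 3 (b.append mutates the shared list): a = [35, 12, 28, 76], b = [35, 12, 28, 76]
After line 4 (same = a is b; same object -> True): same = True

[35, 12, 28, 76]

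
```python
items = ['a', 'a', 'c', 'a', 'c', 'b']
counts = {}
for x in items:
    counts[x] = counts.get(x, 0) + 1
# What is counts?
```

Initial: counts = {}, items = ['a', 'a', 'c', 'a', 'c', 'b']
See 'a': counts = {'a': 1}
See 'a': counts = {'a': 2}
See 'c': counts = {'a': 2, 'c': 1}
See 'a': counts = {'a': 3, 'c': 1}
See 'c': counts = {'a': 3, 'c': 2}
See 'b': counts = {'a': 3, 'c': 2, 'b': 1}

{'a': 3, 'c': 2, 'b': 1}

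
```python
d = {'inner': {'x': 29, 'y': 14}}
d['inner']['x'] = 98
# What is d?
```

After line 1: d = {'inner': {'x': 29, 'y': 14}}
After line 2 (inner x overwritten): d = {'inner': {'x': 98, 'y': 14}}

{'inner': {'x': 98, 'y': 14}}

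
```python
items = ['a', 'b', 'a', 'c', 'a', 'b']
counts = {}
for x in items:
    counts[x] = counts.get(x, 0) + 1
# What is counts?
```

Initial: counts = {}, items = ['a', 'b', 'a', 'c', 'a', 'b']
See 'a': counts = {'a': 1}
See 'b': counts = {'a': 1, 'b': 1}
See 'a': counts = {'a': 2, 'b': 1}
See 'c': counts = {'a': 2, 'b': 1, 'c': 1}
See 'a': counts = {'a': 3, 'b': 1, 'c': 1}
See 'b': counts = {'a': 3, 'b': 2, 'c': 1}

{'a': 3, 'b': 2, 'c': 1}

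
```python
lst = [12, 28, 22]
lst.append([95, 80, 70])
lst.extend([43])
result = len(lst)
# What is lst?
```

After line 1: lst = [12, 28, 22]
After line 2 (append adds [95, 80, 70] as single element): lst = [12, 28, 22, [95, 80, 70]]
After line 3 (extend unpacks [43], adds 43): lst = [12, 28, 22, [95, 80, 70], 43]
After line 4: result = len(lst) = 5

[12, 28, 22, [95, 80, 70], 43]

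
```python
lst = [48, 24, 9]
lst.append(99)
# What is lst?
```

[48, 24, 9, 99]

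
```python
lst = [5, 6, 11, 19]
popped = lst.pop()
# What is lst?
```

[5, 6, 11]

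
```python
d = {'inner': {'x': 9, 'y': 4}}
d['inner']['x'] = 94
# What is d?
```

After line 1: d = {'inner': {'x': 9, 'y': 4}}
After line 2 (inner x overwritten): d = {'inner': {'x': 94, 'y': 4}}

{'inner': {'x': 94, 'y': 4}}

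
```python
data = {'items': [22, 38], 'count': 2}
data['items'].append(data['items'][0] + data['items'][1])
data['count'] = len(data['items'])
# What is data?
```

After line 1: data = {'items': [22, 38], 'count': 2}
After line 2 (append 22 + 38 = 60): data = {'items': [22, 38, 60], 'count': 2}
After line 3 (count = len(items) = 3): data = {'items': [22, 38, 60], 'count': 3}

{'items': [22, 38, 60], 'count': 3}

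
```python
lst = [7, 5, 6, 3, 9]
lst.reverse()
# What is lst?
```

[9, 3, 6, 5, 7]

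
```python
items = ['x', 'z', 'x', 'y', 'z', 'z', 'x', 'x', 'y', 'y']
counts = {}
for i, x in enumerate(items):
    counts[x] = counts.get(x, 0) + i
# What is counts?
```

Initial: counts = {}, items = ['x', 'z', 'x', 'y', 'z', 'z', 'x', 'x', 'y', 'y']
i=0, x='x': counts = {'x': 0}
i=1, x='z': counts = {'x': 0, 'z': 1}
i=2, x='x': counts = {'x': 2, 'z': 1}
i=3, x='y': counts = {'x': 2, 'z': 1, 'y': 3}
i=4, x='z': counts = {'x': 2, 'z': 5, 'y': 3}
i=5, x='z': counts = {'x': 2, 'z': 10, 'y': 3}
i=6, x='x': counts = {'x': 8, 'z': 10, 'y': 3}
i=7, x='x': counts = {'x': 15, 'z': 10, 'y': 3}
i=8, x='y': counts = {'x': 15, 'z': 10, 'y': 11}
i=9, x='y': counts = {'x': 15, 'z': 10, 'y': 20}

{'x': 15, 'z': 10, 'y': 20}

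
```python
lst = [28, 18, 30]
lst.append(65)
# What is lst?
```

[28, 18, 30, 65]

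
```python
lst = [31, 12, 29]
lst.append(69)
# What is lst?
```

[31, 12, 29, 69]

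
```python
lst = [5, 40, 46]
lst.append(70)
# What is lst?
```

[5, 40, 46, 70]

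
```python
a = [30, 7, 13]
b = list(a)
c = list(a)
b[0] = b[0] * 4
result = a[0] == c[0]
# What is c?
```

After line 1: a = [30, 7, 13]
After line 2 (b = list(a), copy): a = [30, 7, 13], b = [30, 7, 13]
After line 3 (c = list(a) is a copy, new object): c = [30, 7, 13]
After line 4 (b[0] = 30 * 4 = 120; only b mutates (copy)): a = [30, 7, 13], b = [120, 7, 13], c = [30, 7, 13]
After line 5 (a[0] = 30, c[0] = 30; result = True)

[30, 7, 13]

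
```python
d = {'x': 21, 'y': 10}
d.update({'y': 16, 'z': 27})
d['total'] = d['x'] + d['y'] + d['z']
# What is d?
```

After line 1: d = {'x': 21, 'y': 10}
After line 2 (y overwritten, z added): d = {'x': 21, 'y': 16, 'z': 27}
After line 3 (total = 21 + 16 + 27 = 64): d = {'x': 21, 'y': 16, 'z': 27, 'total': 64}

{'x': 21, 'y': 16, 'z': 27, 'total': 64}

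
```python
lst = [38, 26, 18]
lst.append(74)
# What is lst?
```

[38, 26, 18, 74]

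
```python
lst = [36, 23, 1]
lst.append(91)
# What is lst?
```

[36, 23, 1, 91]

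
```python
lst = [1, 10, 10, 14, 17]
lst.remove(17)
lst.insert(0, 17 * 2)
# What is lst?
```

After line 1: lst = [1, 10, 10, 14, 17]
After line 2 (remove first 17): lst = [1, 10, 10, 14]
After line 3 (insert 34 at index 0): lst = [34, 1, 10, 10, 14]

[34, 1, 10, 10, 14]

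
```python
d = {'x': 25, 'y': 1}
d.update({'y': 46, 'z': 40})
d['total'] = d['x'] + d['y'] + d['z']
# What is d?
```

After line 1: d = {'x': 25, 'y': 1}
After line 2 (y overwritten, z added): d = {'x': 25, 'y': 46, 'z': 40}
After line 3 (total = 25 + 46 + 40 = 111): d = {'x': 25, 'y': 46, 'z': 40, 'total': 111}

{'x': 25, 'y': 46, 'z': 40, 'total': 111}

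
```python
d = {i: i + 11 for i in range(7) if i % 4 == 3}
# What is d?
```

{3: 14}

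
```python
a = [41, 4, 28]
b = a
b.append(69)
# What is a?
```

After line 1: a = [41, 4, 28]
After line 2 (b = a is an alias, same object): a = [41, 4, 28], b = [41, 4, 28]
After line 3 (b.append mutates the shared list): a = [41, 4, 28, 69], b = [41, 4, 28, 69]

[41, 4, 28, 69]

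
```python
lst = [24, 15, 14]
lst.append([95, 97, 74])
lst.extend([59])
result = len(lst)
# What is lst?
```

After line 1: lst = [24, 15, 14]
After line 2 (append adds [95, 97, 74] as single element): lst = [24, 15, 14, [95, 97, 74]]
After line 3 (extend unpacks [59], adds 59): lst = [24, 15, 14, [95, 97, 74], 59]
After line 4: result = len(lst) = 5

[24, 15, 14, [95, 97, 74], 59]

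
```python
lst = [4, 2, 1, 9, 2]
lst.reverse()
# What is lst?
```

[2, 9, 1, 2, 4]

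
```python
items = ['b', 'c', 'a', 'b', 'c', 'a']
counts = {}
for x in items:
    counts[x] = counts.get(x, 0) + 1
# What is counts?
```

Initial: counts = {}, items = ['b', 'c', 'a', 'b', 'c', 'a']
See 'b': counts = {'b': 1}
See 'c': counts = {'b': 1, 'c': 1}
See 'a': counts = {'b': 1, 'c': 1, 'a': 1}
See 'b': counts = {'b': 2, 'c': 1, 'a': 1}
See 'c': counts = {'b': 2, 'c': 2, 'a': 1}
See 'a': counts = {'b': 2, 'c': 2, 'a': 2}

{'b': 2, 'c': 2, 'a': 2}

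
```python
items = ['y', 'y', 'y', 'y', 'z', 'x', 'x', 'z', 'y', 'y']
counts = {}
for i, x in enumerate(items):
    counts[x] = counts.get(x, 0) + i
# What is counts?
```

Initial: counts = {}, items = ['y', 'y', 'y', 'y', 'z', 'x', 'x', 'z', 'y', 'y']
i=0, x='y': counts = {'y': 0}
i=1, x='y': counts = {'y': 1}
i=2, x='y': counts = {'y': 3}
i=3, x='y': counts = {'y': 6}
i=4, x='z': counts = {'y': 6, 'z': 4}
i=5, x='x': counts = {'y': 6, 'z': 4, 'x': 5}
i=6, x='x': counts = {'y': 6, 'z': 4, 'x': 11}
i=7, x='z': counts = {'y': 6, 'z': 11, 'x': 11}
i=8, x='y': counts = {'y': 14, 'z': 11, 'x': 11}
i=9, x='y': counts = {'y': 23, 'z': 11, 'x': 11}

{'y': 23, 'z': 11, 'x': 11}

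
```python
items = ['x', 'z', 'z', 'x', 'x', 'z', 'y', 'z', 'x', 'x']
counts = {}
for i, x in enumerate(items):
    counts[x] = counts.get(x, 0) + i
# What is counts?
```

Initial: counts = {}, items = ['x', 'z', 'z', 'x', 'x', 'z', 'y', 'z', 'x', 'x']
i=0, x='x': counts = {'x': 0}
i=1, x='z': counts = {'x': 0, 'z': 1}
i=2, x='z': counts = {'x': 0, 'z': 3}
i=3, x='x': counts = {'x': 3, 'z': 3}
i=4, x='x': counts = {'x': 7, 'z': 3}
i=5, x='z': counts = {'x': 7, 'z': 8}
i=6, x='y': counts = {'x': 7, 'z': 8, 'y': 6}
i=7, x='z': counts = {'x': 7, 'z': 15, 'y': 6}
i=8, x='x': counts = {'x': 15, 'z': 15, 'y': 6}
i=9, x='x': counts = {'x': 24, 'z': 15, 'y': 6}

{'x': 24, 'z': 15, 'y': 6}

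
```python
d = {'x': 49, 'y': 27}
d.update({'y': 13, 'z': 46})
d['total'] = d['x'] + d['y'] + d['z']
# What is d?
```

After line 1: d = {'x': 49, 'y': 27}
After line 2 (y overwritten, z added): d = {'x': 49, 'y': 13, 'z': 46}
After line 3 (total = 49 + 13 + 46 = 108): d = {'x': 49, 'y': 13, 'z': 46, 'total': 108}

{'x': 49, 'y': 13, 'z': 46, 'total': 108}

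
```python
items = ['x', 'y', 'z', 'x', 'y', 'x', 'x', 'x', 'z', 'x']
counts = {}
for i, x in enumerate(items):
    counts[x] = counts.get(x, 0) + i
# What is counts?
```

Initial: counts = {}, items = ['x', 'y', 'z', 'x', 'y', 'x', 'x', 'x', 'z', 'x']
i=0, x='x': counts = {'x': 0}
i=1, x='y': counts = {'x': 0, 'y': 1}
i=2, x='z': counts = {'x': 0, 'y': 1, 'z': 2}
i=3, x='x': counts = {'x': 3, 'y': 1, 'z': 2}
i=4, x='y': counts = {'x': 3, 'y': 5, 'z': 2}
i=5, x='x': counts = {'x': 8, 'y': 5, 'z': 2}
i=6, x='x': counts = {'x': 14, 'y': 5, 'z': 2}
i=7, x='x': counts = {'x': 21, 'y': 5, 'z': 2}
i=8, x='z': counts = {'x': 21, 'y': 5, 'z': 10}
i=9, x='x': counts = {'x': 30, 'y': 5, 'z': 10}

{'x': 30, 'y': 5, 'z': 10}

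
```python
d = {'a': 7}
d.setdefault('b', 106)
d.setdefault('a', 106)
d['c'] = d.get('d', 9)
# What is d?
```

After line 1: d = {'a': 7}
After line 2 (setdefault adds 'b'=106): d = {'a': 7, 'b': 106}
After line 3 (setdefault 'a' no-op, already exists): d = {'a': 7, 'b': 106}
After line 4 (get('d', 9) returns default since 'd' not in d): d = {'a': 7, 'b': 106, 'c': 9}

{'a': 7, 'b': 106, 'c': 9}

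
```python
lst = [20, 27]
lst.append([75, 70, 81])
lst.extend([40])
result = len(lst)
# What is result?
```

After line 1: lst = [20, 27]
After line 2 (append adds [75, 70, 81] as single element): lst = [20, 27, [75, 70, 81]]
After line 3 (extend unpacks [40], adds 40): lst = [20, 27, [75, 70, 81], 40]
After line 4: result = len(lst) = 4

4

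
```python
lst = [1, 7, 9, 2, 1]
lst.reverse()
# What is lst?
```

[1, 2, 9, 7, 1]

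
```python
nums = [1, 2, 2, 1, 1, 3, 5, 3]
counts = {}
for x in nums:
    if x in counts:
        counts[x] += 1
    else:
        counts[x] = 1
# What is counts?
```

Initial: counts = {}, nums = [1, 2, 2, 1, 1, 3, 5, 3]
See 1: counts = {1: 1}
See 2: counts = {1: 1, 2: 1}
See 2: counts = {1: 1, 2: 2}
See 1: counts = {1: 2, 2: 2}
See 1: counts = {1: 3, 2: 2}
See 3: counts = {1: 3, 2: 2, 3: 1}
See 5: counts = {1: 3, 2: 2, 3: 1, 5: 1}
See 3: counts = {1: 3, 2: 2, 3: 2, 5: 1}

{1: 3, 2: 2, 3: 2, 5: 1}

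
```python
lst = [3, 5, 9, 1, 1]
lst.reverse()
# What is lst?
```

[1, 1, 9, 5, 3]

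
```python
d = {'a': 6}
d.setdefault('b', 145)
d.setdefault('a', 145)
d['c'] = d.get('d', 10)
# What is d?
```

After line 1: d = {'a': 6}
After line 2 (setdefault adds 'b'=145): d = {'a': 6, 'b': 145}
After line 3 (setdefault 'a' no-op, already exists): d = {'a': 6, 'b': 145}
After line 4 (get('d', 10) returns default since 'd' not in d): d = {'a': 6, 'b': 145, 'c': 10}

{'a': 6, 'b': 145, 'c': 10}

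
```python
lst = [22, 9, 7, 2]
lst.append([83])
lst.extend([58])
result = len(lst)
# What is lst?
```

After line 1: lst = [22, 9, 7, 2]
After line 2 (append adds [83] as single element): lst = [22, 9, 7, 2, [83]]
After line 3 (extend unpacks [58], adds 58): lst = [22, 9, 7, 2, [83], 58]
After line 4: result = len(lst) = 6

[22, 9, 7, 2, [83], 58]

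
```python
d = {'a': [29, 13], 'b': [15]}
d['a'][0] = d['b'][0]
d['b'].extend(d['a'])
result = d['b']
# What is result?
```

After line 1: d = {'a': [29, 13], 'b': [15]}
After line 2 (a[0] = b[0] = 15): d = {'a': [15, 13], 'b': [15]}
After line 3 (b.extend(a) appends [15, 13]): d = {'a': [15, 13], 'b': [15, 15, 13]}
After line 4: result = d['b'] = [15, 15, 13]

[15, 15, 13]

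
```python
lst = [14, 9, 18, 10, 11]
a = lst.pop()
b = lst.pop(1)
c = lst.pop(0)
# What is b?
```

After line 1: lst = [14, 9, 18, 10, 11]
After line 2 (pop() -> a = 11): lst = [14, 9, 18, 10]
After line 3 (pop(1) -> b = 9): lst = [14, 18, 10]
After line 4 (pop(0) -> c = 14): lst = [18, 10]

9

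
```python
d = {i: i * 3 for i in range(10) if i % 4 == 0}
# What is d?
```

{0: 0, 4: 12, 8: 24}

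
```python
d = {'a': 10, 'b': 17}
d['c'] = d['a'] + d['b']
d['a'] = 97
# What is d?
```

After line 1: d = {'a': 10, 'b': 17}
After line 2 (d['c'] = 10 + 17): d = {'a': 10, 'b': 17, 'c': 27}
After line 3: d = {'a': 97, 'b': 17, 'c': 27}

{'a': 97, 'b': 17, 'c': 27}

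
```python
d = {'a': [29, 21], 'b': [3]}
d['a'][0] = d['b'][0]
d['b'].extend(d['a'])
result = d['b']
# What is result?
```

After line 1: d = {'a': [29, 21], 'b': [3]}
After line 2 (a[0] = b[0] = 3): d = {'a': [3, 21], 'b': [3]}
After line 3 (b.extend(a) appends [3, 21]): d = {'a': [3, 21], 'b': [3, 3, 21]}
After line 4: result = d['b'] = [3, 3, 21]

[3, 3, 21]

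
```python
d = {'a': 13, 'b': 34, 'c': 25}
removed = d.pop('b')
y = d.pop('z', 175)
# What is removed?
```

After line 1: d = {'a': 13, 'b': 34, 'c': 25}
After line 2 (pop 'b' returns 34): d = {'a': 13, 'c': 25}, removed = 34
After line 3 (pop 'z' missing, returns default 175): d = {'a': 13, 'c': 25}, y = 175

34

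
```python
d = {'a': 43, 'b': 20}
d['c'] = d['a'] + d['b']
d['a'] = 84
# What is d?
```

After line 1: d = {'a': 43, 'b': 20}
After line 2 (d['c'] = 43 + 20): d = {'a': 43, 'b': 20, 'c': 63}
After line 3: d = {'a': 84, 'b': 20, 'c': 63}

{'a': 84, 'b': 20, 'c': 63}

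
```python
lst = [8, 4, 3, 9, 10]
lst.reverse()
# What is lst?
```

[10, 9, 3, 4, 8]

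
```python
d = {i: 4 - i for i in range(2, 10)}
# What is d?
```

{2: 2, 3: 1, 4: 0, 5: -1, 6: -2, 7: -3, 8: -4, 9: -5}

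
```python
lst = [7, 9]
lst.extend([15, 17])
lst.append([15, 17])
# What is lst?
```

After line 1: lst = [7, 9]
After line 2 (extend unpacks [15, 17]): lst = [7, 9, 15, 17]
After line 3 (append adds [15, 17] as single element): lst = [7, 9, 15, 17, [15, 17]]

[7, 9, 15, 17, [15, 17]]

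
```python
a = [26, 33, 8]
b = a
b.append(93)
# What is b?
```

After line 1: a = [26, 33, 8]
After line 2 (b = a is an alias, same object): a = [26, 33, 8], b = [26, 33, 8]
After line 3 (b.append mutates the shared list): a = [26, 33, 8, 93], b = [26, 33, 8, 93]

[26, 33, 8, 93]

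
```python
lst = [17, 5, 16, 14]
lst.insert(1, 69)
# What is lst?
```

[17, 69, 5, 16, 14]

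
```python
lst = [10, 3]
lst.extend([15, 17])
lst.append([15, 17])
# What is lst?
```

After line 1: lst = [10, 3]
After line 2 (extend unpacks [15, 17]): lst = [10, 3, 15, 17]
After line 3 (append adds [15, 17] as single element): lst = [10, 3, 15, 17, [15, 17]]

[10, 3, 15, 17, [15, 17]]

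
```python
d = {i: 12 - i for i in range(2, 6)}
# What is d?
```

{2: 10, 3: 9, 4: 8, 5: 7}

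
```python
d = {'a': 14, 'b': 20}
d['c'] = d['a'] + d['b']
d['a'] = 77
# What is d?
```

After line 1: d = {'a': 14, 'b': 20}
After line 2 (d['c'] = 14 + 20): d = {'a': 14, 'b': 20, 'c': 34}
After line 3: d = {'a': 77, 'b': 20, 'c': 34}

{'a': 77, 'b': 20, 'c': 34}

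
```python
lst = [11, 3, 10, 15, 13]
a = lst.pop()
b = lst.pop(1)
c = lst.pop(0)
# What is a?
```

After line 1: lst = [11, 3, 10, 15, 13]
After line 2 (pop() -> a = 13): lst = [11, 3, 10, 15]
After line 3 (pop(1) -> b = 3): lst = [11, 10, 15]
After line 4 (pop(0) -> c = 11): lst = [10, 15]

13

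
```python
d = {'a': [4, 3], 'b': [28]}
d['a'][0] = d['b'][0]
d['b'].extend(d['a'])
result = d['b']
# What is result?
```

After line 1: d = {'a': [4, 3], 'b': [28]}
After line 2 (a[0] = b[0] = 28): d = {'a': [28, 3], 'b': [28]}
After line 3 (b.extend(a) appends [28, 3]): d = {'a': [28, 3], 'b': [28, 28, 3]}
After line 4: result = d['b'] = [28, 28, 3]

[28, 28, 3]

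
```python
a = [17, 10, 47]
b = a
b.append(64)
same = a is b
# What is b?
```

After line 1: a = [17, 10, 47]
After line 2 (b = a is an alias, same object): a = [17, 10, 47], b = [17, 10, 47]
After line 3 (b.append mutates the shared list): a = [17, 10, 47, 64], b = [17, 10, 47, 64]
After line 4 (same = a is b; same object -> True): same = True

[17, 10, 47, 64]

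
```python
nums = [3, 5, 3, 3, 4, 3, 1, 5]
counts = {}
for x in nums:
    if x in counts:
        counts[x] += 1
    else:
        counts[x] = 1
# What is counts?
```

Initial: counts = {}, nums = [3, 5, 3, 3, 4, 3, 1, 5]
See 3: counts = {3: 1}
See 5: counts = {3: 1, 5: 1}
See 3: counts = {3: 2, 5: 1}
See 3: counts = {3: 3, 5: 1}
See 4: counts = {3: 3, 5: 1, 4: 1}
See 3: counts = {3: 4, 5: 1, 4: 1}
See 1: counts = {3: 4, 5: 1, 4: 1, 1: 1}
See 5: counts = {3: 4, 5: 2, 4: 1, 1: 1}

{3: 4, 5: 2, 4: 1, 1: 1}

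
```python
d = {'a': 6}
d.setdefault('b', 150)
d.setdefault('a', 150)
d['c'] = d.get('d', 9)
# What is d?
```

After line 1: d = {'a': 6}
After line 2 (setdefault adds 'b'=150): d = {'a': 6, 'b': 150}
After line 3 (setdefault 'a' no-op, already exists): d = {'a': 6, 'b': 150}
After line 4 (get('d', 9) returns default since 'd' not in d): d = {'a': 6, 'b': 150, 'c': 9}

{'a': 6, 'b': 150, 'c': 9}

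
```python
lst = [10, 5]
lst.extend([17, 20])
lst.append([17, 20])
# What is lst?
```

After line 1: lst = [10, 5]
After line 2 (extend unpacks [17, 20]): lst = [10, 5, 17, 20]
After line 3 (append adds [17, 20] as single element): lst = [10, 5, 17, 20, [17, 20]]

[10, 5, 17, 20, [17, 20]]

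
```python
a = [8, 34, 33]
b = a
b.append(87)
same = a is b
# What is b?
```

After line 1: a = [8, 34, 33]
After line 2 (b = a is an alias, same object): a = [8, 34, 33], b = [8, 34, 33]
After line 3 (b.append mutates the shared list): a = [8, 34, 33, 87], b = [8, 34, 33, 87]
After line 4 (same = a is b; same object -> True): same = True

[8, 34, 33, 87]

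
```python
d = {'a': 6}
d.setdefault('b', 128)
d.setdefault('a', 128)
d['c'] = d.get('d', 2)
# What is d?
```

After line 1: d = {'a': 6}
After line 2 (setdefault adds 'b'=128): d = {'a': 6, 'b': 128}
After line 3 (setdefault 'a' no-op, already exists): d = {'a': 6, 'b': 128}
After line 4 (get('d', 2) returns default since 'd' not in d): d = {'a': 6, 'b': 128, 'c': 2}

{'a': 6, 'b': 128, 'c': 2}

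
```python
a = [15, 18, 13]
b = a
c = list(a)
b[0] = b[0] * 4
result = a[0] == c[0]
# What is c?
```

After line 1: a = [15, 18, 13]
After line 2 (b = a, alias): a = [15, 18, 13], b = [15, 18, 13]
After line 3 (c = list(a) is a copy, new object): c = [15, 18, 13]
After line 4 (b[0] = 15 * 4 = 60; mutates shared a/b): a = b = [60, 18, 13], c = [15, 18, 13]
After line 5 (a[0] = 60, c[0] = 15; result = False)

[15, 18, 13]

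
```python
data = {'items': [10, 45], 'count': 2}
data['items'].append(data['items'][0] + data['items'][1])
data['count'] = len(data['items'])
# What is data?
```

After line 1: data = {'items': [10, 45], 'count': 2}
After line 2 (append 10 + 45 = 55): data = {'items': [10, 45, 55], 'count': 2}
After line 3 (count = len(items) = 3): data = {'items': [10, 45, 55], 'count': 3}

{'items': [10, 45, 55], 'count': 3}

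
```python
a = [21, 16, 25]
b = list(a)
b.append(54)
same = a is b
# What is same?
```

After line 1: a = [21, 16, 25]
After line 2 (b = list(a) is a shallow copy, new object): a = [21, 16, 25], b = [21, 16, 25]
After line 3 (append only mutates b): a = [21, 16, 25], b = [21, 16, 25, 54]
After line 4 (same = a is b; different objects -> False): same = False

False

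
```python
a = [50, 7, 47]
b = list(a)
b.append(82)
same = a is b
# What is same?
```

After line 1: a = [50, 7, 47]
After line 2 (b = list(a) is a shallow copy, new object): a = [50, 7, 47], b = [50, 7, 47]
After line 3 (append only mutates b): a = [50, 7, 47], b = [50, 7, 47, 82]
After line 4 (same = a is b; different objects -> False): same = False

False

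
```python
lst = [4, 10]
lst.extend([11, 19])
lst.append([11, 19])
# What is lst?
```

After line 1: lst = [4, 10]
After line 2 (extend unpacks [11, 19]): lst = [4, 10, 11, 19]
After line 3 (append adds [11, 19] as single element): lst = [4, 10, 11, 19, [11, 19]]

[4, 10, 11, 19, [11, 19]]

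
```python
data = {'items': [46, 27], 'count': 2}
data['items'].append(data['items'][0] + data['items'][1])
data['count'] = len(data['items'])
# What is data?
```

After line 1: data = {'items': [46, 27], 'count': 2}
After line 2 (append 46 + 27 = 73): data = {'items': [46, 27, 73], 'count': 2}
After line 3 (count = len(items) = 3): data = {'items': [46, 27, 73], 'count': 3}

{'items': [46, 27, 73], 'count': 3}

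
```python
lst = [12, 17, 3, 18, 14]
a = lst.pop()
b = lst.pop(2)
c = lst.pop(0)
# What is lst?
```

After line 1: lst = [12, 17, 3, 18, 14]
After line 2 (pop() -> a = 14): lst = [12, 17, 3, 18]
After line 3 (pop(2) -> b = 3): lst = [12, 17, 18]
After line 4 (pop(0) -> c = 12): lst = [17, 18]

[17, 18]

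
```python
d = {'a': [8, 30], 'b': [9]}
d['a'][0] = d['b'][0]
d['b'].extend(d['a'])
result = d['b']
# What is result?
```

After line 1: d = {'a': [8, 30], 'b': [9]}
After line 2 (a[0] = b[0] = 9): d = {'a': [9, 30], 'b': [9]}
After line 3 (b.extend(a) appends [9, 30]): d = {'a': [9, 30], 'b': [9, 9, 30]}
After line 4: result = d['b'] = [9, 9, 30]

[9, 9, 30]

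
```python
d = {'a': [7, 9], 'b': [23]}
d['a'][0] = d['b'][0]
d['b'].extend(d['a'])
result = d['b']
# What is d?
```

After line 1: d = {'a': [7, 9], 'b': [23]}
After line 2 (a[0] = b[0] = 23): d = {'a': [23, 9], 'b': [23]}
After line 3 (b.extend(a) appends [23, 9]): d = {'a': [23, 9], 'b': [23, 23, 9]}
After line 4: result = d['b'] = [23, 23, 9]

{'a': [23, 9], 'b': [23, 23, 9]}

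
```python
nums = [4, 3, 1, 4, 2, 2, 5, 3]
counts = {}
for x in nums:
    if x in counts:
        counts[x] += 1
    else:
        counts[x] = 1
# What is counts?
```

Initial: counts = {}, nums = [4, 3, 1, 4, 2, 2, 5, 3]
See 4: counts = {4: 1}
See 3: counts = {4: 1, 3: 1}
See 1: counts = {4: 1, 3: 1, 1: 1}
See 4: counts = {4: 2, 3: 1, 1: 1}
See 2: counts = {4: 2, 3: 1, 1: 1, 2: 1}
See 2: counts = {4: 2, 3: 1, 1: 1, 2: 2}
See 5: counts = {4: 2, 3: 1, 1: 1, 2: 2, 5: 1}
See 3: counts = {4: 2, 3: 2, 1: 1, 2: 2, 5: 1}

{4: 2, 3: 2, 1: 1, 2: 2, 5: 1}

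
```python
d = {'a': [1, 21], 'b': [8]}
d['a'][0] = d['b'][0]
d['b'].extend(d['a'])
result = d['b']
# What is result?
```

After line 1: d = {'a': [1, 21], 'b': [8]}
After line 2 (a[0] = b[0] = 8): d = {'a': [8, 21], 'b': [8]}
After line 3 (b.extend(a) appends [8, 21]): d = {'a': [8, 21], 'b': [8, 8, 21]}
After line 4: result = d['b'] = [8, 8, 21]

[8, 8, 21]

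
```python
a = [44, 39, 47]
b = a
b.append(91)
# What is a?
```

After line 1: a = [44, 39, 47]
After line 2 (b = a is an alias, same object): a = [44, 39, 47], b = [44, 39, 47]
After line 3 (b.append mutates the shared list): a = [44, 39, 47, 91], b = [44, 39, 47, 91]

[44, 39, 47, 91]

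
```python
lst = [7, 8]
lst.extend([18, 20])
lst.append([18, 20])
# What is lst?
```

After line 1: lst = [7, 8]
After line 2 (extend unpacks [18, 20]): lst = [7, 8, 18, 20]
After line 3 (append adds [18, 20] as single element): lst = [7, 8, 18, 20, [18, 20]]

[7, 8, 18, 20, [18, 20]]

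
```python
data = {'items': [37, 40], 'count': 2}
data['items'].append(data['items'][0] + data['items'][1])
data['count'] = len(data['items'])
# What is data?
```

After line 1: data = {'items': [37, 40], 'count': 2}
After line 2 (append 37 + 40 = 77): data = {'items': [37, 40, 77], 'count': 2}
After line 3 (count = len(items) = 3): data = {'items': [37, 40, 77], 'count': 3}

{'items': [37, 40, 77], 'count': 3}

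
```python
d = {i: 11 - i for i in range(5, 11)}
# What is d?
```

{5: 6, 6: 5, 7: 4, 8: 3, 9: 2, 10: 1}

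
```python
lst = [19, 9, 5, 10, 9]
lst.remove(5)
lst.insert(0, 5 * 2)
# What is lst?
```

After line 1: lst = [19, 9, 5, 10, 9]
After line 2 (remove first 5): lst = [19, 9, 10, 9]
After line 3 (insert 10 at index 0): lst = [10, 19, 9, 10, 9]

[10, 19, 9, 10, 9]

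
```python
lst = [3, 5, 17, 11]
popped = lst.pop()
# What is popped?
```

11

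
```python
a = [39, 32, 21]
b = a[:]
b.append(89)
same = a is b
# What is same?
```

After line 1: a = [39, 32, 21]
After line 2 (b = a[:] is a shallow copy, new object): a = [39, 32, 21], b = [39, 32, 21]
After line 3 (append only mutates b): a = [39, 32, 21], b = [39, 32, 21, 89]
After line 4 (same = a is b; different objects -> False): same = False

False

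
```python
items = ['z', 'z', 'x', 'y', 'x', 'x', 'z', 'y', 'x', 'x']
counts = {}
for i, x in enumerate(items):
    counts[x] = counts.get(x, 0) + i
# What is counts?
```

Initial: counts = {}, items = ['z', 'z', 'x', 'y', 'x', 'x', 'z', 'y', 'x', 'x']
i=0, x='z': counts = {'z': 0}
i=1, x='z': counts = {'z': 1}
i=2, x='x': counts = {'z': 1, 'x': 2}
i=3, x='y': counts = {'z': 1, 'x': 2, 'y': 3}
i=4, x='x': counts = {'z': 1, 'x': 6, 'y': 3}
i=5, x='x': counts = {'z': 1, 'x': 11, 'y': 3}
i=6, x='z': counts = {'z': 7, 'x': 11, 'y': 3}
i=7, x='y': counts = {'z': 7, 'x': 11, 'y': 10}
i=8, x='x': counts = {'z': 7, 'x': 19, 'y': 10}
i=9, x='x': counts = {'z': 7, 'x': 28, 'y': 10}

{'z': 7, 'x': 28, 'y': 10}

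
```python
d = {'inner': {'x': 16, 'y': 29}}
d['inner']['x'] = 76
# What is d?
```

After line 1: d = {'inner': {'x': 16, 'y': 29}}
After line 2 (inner x overwritten): d = {'inner': {'x': 76, 'y': 29}}

{'inner': {'x': 76, 'y': 29}}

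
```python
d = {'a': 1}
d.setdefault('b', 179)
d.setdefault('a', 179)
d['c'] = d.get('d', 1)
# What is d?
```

After line 1: d = {'a': 1}
After line 2 (setdefault adds 'b'=179): d = {'a': 1, 'b': 179}
After line 3 (setdefault 'a' no-op, already exists): d = {'a': 1, 'b': 179}
After line 4 (get('d', 1) returns default since 'd' not in d): d = {'a': 1, 'b': 179, 'c': 1}

{'a': 1, 'b': 179, 'c': 1}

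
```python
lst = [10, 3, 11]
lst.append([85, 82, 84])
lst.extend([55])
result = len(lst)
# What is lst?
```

After line 1: lst = [10, 3, 11]
After line 2 (append adds [85, 82, 84] as single element): lst = [10, 3, 11, [85, 82, 84]]
After line 3 (extend unpacks [55], adds 55): lst = [10, 3, 11, [85, 82, 84], 55]
After line 4: result = len(lst) = 5

[10, 3, 11, [85, 82, 84], 55]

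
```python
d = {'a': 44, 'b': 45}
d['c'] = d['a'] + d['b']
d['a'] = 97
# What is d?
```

After line 1: d = {'a': 44, 'b': 45}
After line 2 (d['c'] = 44 + 45): d = {'a': 44, 'b': 45, 'c': 89}
After line 3: d = {'a': 97, 'b': 45, 'c': 89}

{'a': 97, 'b': 45, 'c': 89}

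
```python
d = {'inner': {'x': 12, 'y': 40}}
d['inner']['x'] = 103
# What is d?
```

After line 1: d = {'inner': {'x': 12, 'y': 40}}
After line 2 (inner x overwritten): d = {'inner': {'x': 103, 'y': 40}}

{'inner': {'x': 103, 'y': 40}}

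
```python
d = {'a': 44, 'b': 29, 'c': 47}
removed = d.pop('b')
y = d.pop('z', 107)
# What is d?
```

After line 1: d = {'a': 44, 'b': 29, 'c': 47}
After line 2 (pop 'b' returns 29): d = {'a': 44, 'c': 47}, removed = 29
After line 3 (pop 'z' missing, returns default 107): d = {'a': 44, 'c': 47}, y = 107

{'a': 44, 'c': 47}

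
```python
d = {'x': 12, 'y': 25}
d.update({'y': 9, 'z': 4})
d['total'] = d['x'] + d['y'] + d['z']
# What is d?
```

After line 1: d = {'x': 12, 'y': 25}
After line 2 (y overwritten, z added): d = {'x': 12, 'y': 9, 'z': 4}
After line 3 (total = 12 + 9 + 4 = 25): d = {'x': 12, 'y': 9, 'z': 4, 'total': 25}

{'x': 12, 'y': 9, 'z': 4, 'total': 25}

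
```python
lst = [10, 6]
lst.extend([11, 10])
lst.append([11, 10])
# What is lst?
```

After line 1: lst = [10, 6]
After line 2 (extend unpacks [11, 10]): lst = [10, 6, 11, 10]
After line 3 (append adds [11, 10] as single element): lst = [10, 6, 11, 10, [11, 10]]

[10, 6, 11, 10, [11, 10]]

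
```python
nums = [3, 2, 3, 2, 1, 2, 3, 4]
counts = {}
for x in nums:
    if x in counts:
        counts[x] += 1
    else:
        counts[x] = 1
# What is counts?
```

Initial: counts = {}, nums = [3, 2, 3, 2, 1, 2, 3, 4]
See 3: counts = {3: 1}
See 2: counts = {3: 1, 2: 1}
See 3: counts = {3: 2, 2: 1}
See 2: counts = {3: 2, 2: 2}
See 1: counts = {3: 2, 2: 2, 1: 1}
See 2: counts = {3: 2, 2: 3, 1: 1}
See 3: counts = {3: 3, 2: 3, 1: 1}
See 4: counts = {3: 3, 2: 3, 1: 1, 4: 1}

{3: 3, 2: 3, 1: 1, 4: 1}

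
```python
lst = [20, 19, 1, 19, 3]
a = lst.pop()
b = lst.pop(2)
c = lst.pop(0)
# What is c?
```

After line 1: lst = [20, 19, 1, 19, 3]
After line 2 (pop() -> a = 3): lst = [20, 19, 1, 19]
After line 3 (pop(2) -> b = 1): lst = [20, 19, 19]
After line 4 (pop(0) -> c = 20): lst = [19, 19]

20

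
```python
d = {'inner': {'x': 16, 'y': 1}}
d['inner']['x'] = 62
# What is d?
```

After line 1: d = {'inner': {'x': 16, 'y': 1}}
After line 2 (inner x overwritten): d = {'inner': {'x': 62, 'y': 1}}

{'inner': {'x': 62, 'y': 1}}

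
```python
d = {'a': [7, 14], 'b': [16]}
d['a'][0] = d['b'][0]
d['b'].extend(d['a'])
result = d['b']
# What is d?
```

After line 1: d = {'a': [7, 14], 'b': [16]}
After line 2 (a[0] = b[0] = 16): d = {'a': [16, 14], 'b': [16]}
After line 3 (b.extend(a) appends [16, 14]): d = {'a': [16, 14], 'b': [16, 16, 14]}
After line 4: result = d['b'] = [16, 16, 14]

{'a': [16, 14], 'b': [16, 16, 14]}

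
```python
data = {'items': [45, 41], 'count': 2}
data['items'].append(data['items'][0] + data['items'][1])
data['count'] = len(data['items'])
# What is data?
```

After line 1: data = {'items': [45, 41], 'count': 2}
After line 2 (append 45 + 41 = 86): data = {'items': [45, 41, 86], 'count': 2}
After line 3 (count = len(items) = 3): data = {'items': [45, 41, 86], 'count': 3}

{'items': [45, 41, 86], 'count': 3}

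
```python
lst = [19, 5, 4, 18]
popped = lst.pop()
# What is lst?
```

[19, 5, 4]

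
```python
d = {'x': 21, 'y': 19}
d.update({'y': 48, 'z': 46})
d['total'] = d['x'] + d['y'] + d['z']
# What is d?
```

After line 1: d = {'x': 21, 'y': 19}
After line 2 (y overwritten, z added): d = {'x': 21, 'y': 48, 'z': 46}
After line 3 (total = 21 + 48 + 46 = 115): d = {'x': 21, 'y': 48, 'z': 46, 'total': 115}

{'x': 21, 'y': 48, 'z': 46, 'total': 115}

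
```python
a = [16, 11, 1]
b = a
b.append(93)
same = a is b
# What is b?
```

After line 1: a = [16, 11, 1]
After line 2 (b = a is an alias, same object): a = [16, 11, 1], b = [16, 11, 1]
After line 3 (b.append mutates the shared list): a = [16, 11, 1, 93], b = [16, 11, 1, 93]
After line 4 (same = a is b; same object -> True): same = True

[16, 11, 1, 93]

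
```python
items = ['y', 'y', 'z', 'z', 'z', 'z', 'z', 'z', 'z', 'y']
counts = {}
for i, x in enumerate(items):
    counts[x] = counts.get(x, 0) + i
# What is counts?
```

Initial: counts = {}, items = ['y', 'y', 'z', 'z', 'z', 'z', 'z', 'z', 'z', 'y']
i=0, x='y': counts = {'y': 0}
i=1, x='y': counts = {'y': 1}
i=2, x='z': counts = {'y': 1, 'z': 2}
i=3, x='z': counts = {'y': 1, 'z': 5}
i=4, x='z': counts = {'y': 1, 'z': 9}
i=5, x='z': counts = {'y': 1, 'z': 14}
i=6, x='z': counts = {'y': 1, 'z': 20}
i=7, x='z': counts = {'y': 1, 'z': 27}
i=8, x='z': counts = {'y': 1, 'z': 35}
i=9, x='y': counts = {'y': 10, 'z': 35}

{'y': 10, 'z': 35}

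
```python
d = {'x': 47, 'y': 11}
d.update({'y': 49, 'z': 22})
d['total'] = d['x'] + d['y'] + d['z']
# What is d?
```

After line 1: d = {'x': 47, 'y': 11}
After line 2 (y overwritten, z added): d = {'x': 47, 'y': 49, 'z': 22}
After line 3 (total = 47 + 49 + 22 = 118): d = {'x': 47, 'y': 49, 'z': 22, 'total': 118}

{'x': 47, 'y': 49, 'z': 22, 'total': 118}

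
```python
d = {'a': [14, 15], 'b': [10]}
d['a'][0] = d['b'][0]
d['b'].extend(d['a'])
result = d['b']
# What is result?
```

After line 1: d = {'a': [14, 15], 'b': [10]}
After line 2 (a[0] = b[0] = 10): d = {'a': [10, 15], 'b': [10]}
After line 3 (b.extend(a) appends [10, 15]): d = {'a': [10, 15], 'b': [10, 10, 15]}
After line 4: result = d['b'] = [10, 10, 15]

[10, 10, 15]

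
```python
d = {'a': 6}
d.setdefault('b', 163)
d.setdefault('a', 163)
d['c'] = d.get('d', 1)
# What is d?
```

After line 1: d = {'a': 6}
After line 2 (setdefault adds 'b'=163): d = {'a': 6, 'b': 163}
After line 3 (setdefault 'a' no-op, already exists): d = {'a': 6, 'b': 163}
After line 4 (get('d', 1) returns default since 'd' not in d): d = {'a': 6, 'b': 163, 'c': 1}

{'a': 6, 'b': 163, 'c': 1}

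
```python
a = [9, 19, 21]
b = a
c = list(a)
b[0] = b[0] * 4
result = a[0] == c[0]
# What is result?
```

After line 1: a = [9, 19, 21]
After line 2 (b = a, alias): a = [9, 19, 21], b = [9, 19, 21]
After line 3 (c = list(a) is a copy, new object): c = [9, 19, 21]
After line 4 (b[0] = 9 * 4 = 36; mutates shared a/b): a = b = [36, 19, 21], c = [9, 19, 21]
After line 5 (a[0] = 36, c[0] = 9; result = False)

False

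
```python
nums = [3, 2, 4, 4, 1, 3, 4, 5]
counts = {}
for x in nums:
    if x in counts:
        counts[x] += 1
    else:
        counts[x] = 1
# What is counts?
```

Initial: counts = {}, nums = [3, 2, 4, 4, 1, 3, 4, 5]
See 3: counts = {3: 1}
See 2: counts = {3: 1, 2: 1}
See 4: counts = {3: 1, 2: 1, 4: 1}
See 4: counts = {3: 1, 2: 1, 4: 2}
See 1: counts = {3: 1, 2: 1, 4: 2, 1: 1}
See 3: counts = {3: 2, 2: 1, 4: 2, 1: 1}
See 4: counts = {3: 2, 2: 1, 4: 3, 1: 1}
See 5: counts = {3: 2, 2: 1, 4: 3, 1: 1, 5: 1}

{3: 2, 2: 1, 4: 3, 1: 1, 5: 1}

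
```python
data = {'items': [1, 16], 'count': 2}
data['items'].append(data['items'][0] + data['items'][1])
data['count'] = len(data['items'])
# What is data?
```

After line 1: data = {'items': [1, 16], 'count': 2}
After line 2 (append 1 + 16 = 17): data = {'items': [1, 16, 17], 'count': 2}
After line 3 (count = len(items) = 3): data = {'items': [1, 16, 17], 'count': 3}

{'items': [1, 16, 17], 'count': 3}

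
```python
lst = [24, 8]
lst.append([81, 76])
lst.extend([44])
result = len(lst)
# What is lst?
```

After line 1: lst = [24, 8]
After line 2 (append adds [81, 76] as single element): lst = [24, 8, [81, 76]]
After line 3 (extend unpacks [44], adds 44): lst = [24, 8, [81, 76], 44]
After line 4: result = len(lst) = 4

[24, 8, [81, 76], 44]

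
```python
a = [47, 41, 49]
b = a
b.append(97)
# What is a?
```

After line 1: a = [47, 41, 49]
After line 2 (b = a is an alias, same object): a = [47, 41, 49], b = [47, 41, 49]
After line 3 (b.append mutates the shared list): a = [47, 41, 49, 97], b = [47, 41, 49, 97]

[47, 41, 49, 97]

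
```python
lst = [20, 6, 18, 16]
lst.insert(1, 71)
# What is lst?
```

[20, 71, 6, 18, 16]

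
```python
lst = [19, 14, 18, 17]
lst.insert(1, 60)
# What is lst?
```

[19, 60, 14, 18, 17]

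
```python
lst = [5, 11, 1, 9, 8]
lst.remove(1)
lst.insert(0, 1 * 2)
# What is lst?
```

After line 1: lst = [5, 11, 1, 9, 8]
After line 2 (remove first 1): lst = [5, 11, 9, 8]
After line 3 (insert 2 at index 0): lst = [2, 5, 11, 9, 8]

[2, 5, 11, 9, 8]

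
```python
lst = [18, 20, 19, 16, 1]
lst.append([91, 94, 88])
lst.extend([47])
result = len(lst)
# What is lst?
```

After line 1: lst = [18, 20, 19, 16, 1]
After line 2 (append adds [91, 94, 88] as single element): lst = [18, 20, 19, 16, 1, [91, 94, 88]]
After line 3 (extend unpacks [47], adds 47): lst = [18, 20, 19, 16, 1, [91, 94, 88], 47]
After line 4: result = len(lst) = 7

[18, 20, 19, 16, 1, [91, 94, 88], 47]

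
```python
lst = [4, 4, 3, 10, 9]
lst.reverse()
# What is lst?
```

[9, 10, 3, 4, 4]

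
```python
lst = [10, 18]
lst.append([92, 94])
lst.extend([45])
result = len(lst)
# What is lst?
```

After line 1: lst = [10, 18]
After line 2 (append adds [92, 94] as single element): lst = [10, 18, [92, 94]]
After line 3 (extend unpacks [45], adds 45): lst = [10, 18, [92, 94], 45]
After line 4: result = len(lst) = 4

[10, 18, [92, 94], 45]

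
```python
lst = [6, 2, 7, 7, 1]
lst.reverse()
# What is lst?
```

[1, 7, 7, 2, 6]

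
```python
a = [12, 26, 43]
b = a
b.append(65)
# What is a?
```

After line 1: a = [12, 26, 43]
After line 2 (b = a is an alias, same object): a = [12, 26, 43], b = [12, 26, 43]
After line 3 (b.append mutates the shared list): a = [12, 26, 43, 65], b = [12, 26, 43, 65]

[12, 26, 43, 65]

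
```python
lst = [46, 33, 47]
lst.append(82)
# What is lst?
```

[46, 33, 47, 82]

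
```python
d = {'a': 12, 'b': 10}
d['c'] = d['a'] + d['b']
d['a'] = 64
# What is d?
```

After line 1: d = {'a': 12, 'b': 10}
After line 2 (d['c'] = 12 + 10): d = {'a': 12, 'b': 10, 'c': 22}
After line 3: d = {'a': 64, 'b': 10, 'c': 22}

{'a': 64, 'b': 10, 'c': 22}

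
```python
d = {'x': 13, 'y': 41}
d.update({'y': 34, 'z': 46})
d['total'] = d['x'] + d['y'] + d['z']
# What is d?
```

After line 1: d = {'x': 13, 'y': 41}
After line 2 (y overwritten, z added): d = {'x': 13, 'y': 34, 'z': 46}
After line 3 (total = 13 + 34 + 46 = 93): d = {'x': 13, 'y': 34, 'z': 46, 'total': 93}

{'x': 13, 'y': 34, 'z': 46, 'total': 93}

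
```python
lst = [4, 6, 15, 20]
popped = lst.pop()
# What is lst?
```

[4, 6, 15]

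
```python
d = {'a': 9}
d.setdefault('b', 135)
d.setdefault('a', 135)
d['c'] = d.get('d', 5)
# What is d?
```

After line 1: d = {'a': 9}
After line 2 (setdefault adds 'b'=135): d = {'a': 9, 'b': 135}
After line 3 (setdefault 'a' no-op, already exists): d = {'a': 9, 'b': 135}
After line 4 (get('d', 5) returns default since 'd' not in d): d = {'a': 9, 'b': 135, 'c': 5}

{'a': 9, 'b': 135, 'c': 5}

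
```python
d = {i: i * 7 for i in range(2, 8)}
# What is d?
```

{2: 14, 3: 21, 4: 28, 5: 35, 6: 42, 7: 49}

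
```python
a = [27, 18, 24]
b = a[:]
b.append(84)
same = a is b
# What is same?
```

After line 1: a = [27, 18, 24]
After line 2 (b = a[:] is a shallow copy, new object): a = [27, 18, 24], b = [27, 18, 24]
After line 3 (append only mutates b): a = [27, 18, 24], b = [27, 18, 24, 84]
After line 4 (same = a is b; different objects -> False): same = False

False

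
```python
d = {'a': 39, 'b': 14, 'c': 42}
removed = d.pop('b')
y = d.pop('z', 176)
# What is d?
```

After line 1: d = {'a': 39, 'b': 14, 'c': 42}
After line 2 (pop 'b' returns 14): d = {'a': 39, 'c': 42}, removed = 14
After line 3 (pop 'z' missing, returns default 176): d = {'a': 39, 'c': 42}, y = 176

{'a': 39, 'c': 42}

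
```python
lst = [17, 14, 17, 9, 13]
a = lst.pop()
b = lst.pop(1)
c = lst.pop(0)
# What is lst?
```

After line 1: lst = [17, 14, 17, 9, 13]
After line 2 (pop() -> a = 13): lst = [17, 14, 17, 9]
After line 3 (pop(1) -> b = 14): lst = [17, 17, 9]
After line 4 (pop(0) -> c = 17): lst = [17, 9]

[17, 9]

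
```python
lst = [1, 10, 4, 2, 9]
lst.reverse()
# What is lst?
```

[9, 2, 4, 10, 1]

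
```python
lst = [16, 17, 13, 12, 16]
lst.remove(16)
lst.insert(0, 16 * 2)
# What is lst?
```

After line 1: lst = [16, 17, 13, 12, 16]
After line 2 (remove first 16): lst = [17, 13, 12, 16]
After line 3 (insert 32 at index 0): lst = [32, 17, 13, 12, 16]

[32, 17, 13, 12, 16]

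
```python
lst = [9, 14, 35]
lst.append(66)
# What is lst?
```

[9, 14, 35, 66]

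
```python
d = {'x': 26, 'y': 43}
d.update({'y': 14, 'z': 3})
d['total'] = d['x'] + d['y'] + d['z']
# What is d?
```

After line 1: d = {'x': 26, 'y': 43}
After line 2 (y overwritten, z added): d = {'x': 26, 'y': 14, 'z': 3}
After line 3 (total = 26 + 14 + 3 = 43): d = {'x': 26, 'y': 14, 'z': 3, 'total': 43}

{'x': 26, 'y': 14, 'z': 3, 'total': 43}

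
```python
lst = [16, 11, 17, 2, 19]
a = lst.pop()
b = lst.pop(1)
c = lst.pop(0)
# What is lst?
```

After line 1: lst = [16, 11, 17, 2, 19]
After line 2 (pop() -> a = 19): lst = [16, 11, 17, 2]
After line 3 (pop(1) -> b = 11): lst = [16, 17, 2]
After line 4 (pop(0) -> c = 16): lst = [17, 2]

[17, 2]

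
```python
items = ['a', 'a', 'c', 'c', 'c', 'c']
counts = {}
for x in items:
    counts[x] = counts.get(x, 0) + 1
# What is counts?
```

Initial: counts = {}, items = ['a', 'a', 'c', 'c', 'c', 'c']
See 'a': counts = {'a': 1}
See 'a': counts = {'a': 2}
See 'c': counts = {'a': 2, 'c': 1}
See 'c': counts = {'a': 2, 'c': 2}
See 'c': counts = {'a': 2, 'c': 3}
See 'c': counts = {'a': 2, 'c': 4}

{'a': 2, 'c': 4}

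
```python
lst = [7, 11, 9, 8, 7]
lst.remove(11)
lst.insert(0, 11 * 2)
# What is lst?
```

After line 1: lst = [7, 11, 9, 8, 7]
After line 2 (remove first 11): lst = [7, 9, 8, 7]
After line 3 (insert 22 at index 0): lst = [22, 7, 9, 8, 7]

[22, 7, 9, 8, 7]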